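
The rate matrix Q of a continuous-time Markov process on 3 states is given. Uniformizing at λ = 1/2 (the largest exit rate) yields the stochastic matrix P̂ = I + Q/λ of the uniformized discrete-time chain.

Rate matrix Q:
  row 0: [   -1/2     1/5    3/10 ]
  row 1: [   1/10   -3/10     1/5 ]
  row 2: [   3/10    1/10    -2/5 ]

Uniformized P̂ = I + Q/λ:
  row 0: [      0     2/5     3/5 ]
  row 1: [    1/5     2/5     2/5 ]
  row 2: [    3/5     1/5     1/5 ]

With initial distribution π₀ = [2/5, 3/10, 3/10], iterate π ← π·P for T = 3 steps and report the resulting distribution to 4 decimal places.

π = [0.2816, 0.3272, 0.3912]

t=0: π = [0.4000, 0.3000, 0.3000]
t=1: π = [0.2400, 0.3400, 0.4200]
t=2: π = [0.3200, 0.3160, 0.3640]
t=3: π = [0.2816, 0.3272, 0.3912]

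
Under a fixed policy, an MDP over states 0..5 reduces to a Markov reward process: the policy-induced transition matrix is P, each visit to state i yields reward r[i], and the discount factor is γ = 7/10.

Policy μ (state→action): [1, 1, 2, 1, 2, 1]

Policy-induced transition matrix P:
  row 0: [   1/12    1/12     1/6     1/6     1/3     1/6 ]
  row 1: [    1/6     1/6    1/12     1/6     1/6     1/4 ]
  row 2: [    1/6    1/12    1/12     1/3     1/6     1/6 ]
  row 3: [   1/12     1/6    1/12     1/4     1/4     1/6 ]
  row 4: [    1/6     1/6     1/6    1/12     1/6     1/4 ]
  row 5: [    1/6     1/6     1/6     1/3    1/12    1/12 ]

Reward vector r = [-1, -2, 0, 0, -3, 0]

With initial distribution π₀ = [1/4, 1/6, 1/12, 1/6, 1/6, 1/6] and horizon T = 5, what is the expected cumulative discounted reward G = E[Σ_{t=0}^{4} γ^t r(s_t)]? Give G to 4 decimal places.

t=0: π = [0.2500, 0.1667, 0.0833, 0.1667, 0.1667, 0.1667], E[r] = -1.0833, γ^t·E[r] = -1.083333, running G = -1.083333
t=1: π = [0.1319, 0.1389, 0.1319, 0.2083, 0.2083, 0.1806], E[r] = -1.0347, γ^t·E[r] = -0.724306, running G = -1.807639
t=2: π = [0.1383, 0.1447, 0.1267, 0.2188, 0.1910, 0.1806], E[r] = -1.0006, γ^t·E[r] = -0.490284, running G = -2.297922
t=3: π = [0.1369, 0.1446, 0.1258, 0.2202, 0.1929, 0.1796], E[r] = -1.0048, γ^t·E[r] = -0.344638, running G = -2.642560
t=4: π = [0.1369, 0.1448, 0.1258, 0.2198, 0.1929, 0.1798], E[r] = -1.0051, γ^t·E[r] = -0.241315, running G = -2.883875

G = -2.8839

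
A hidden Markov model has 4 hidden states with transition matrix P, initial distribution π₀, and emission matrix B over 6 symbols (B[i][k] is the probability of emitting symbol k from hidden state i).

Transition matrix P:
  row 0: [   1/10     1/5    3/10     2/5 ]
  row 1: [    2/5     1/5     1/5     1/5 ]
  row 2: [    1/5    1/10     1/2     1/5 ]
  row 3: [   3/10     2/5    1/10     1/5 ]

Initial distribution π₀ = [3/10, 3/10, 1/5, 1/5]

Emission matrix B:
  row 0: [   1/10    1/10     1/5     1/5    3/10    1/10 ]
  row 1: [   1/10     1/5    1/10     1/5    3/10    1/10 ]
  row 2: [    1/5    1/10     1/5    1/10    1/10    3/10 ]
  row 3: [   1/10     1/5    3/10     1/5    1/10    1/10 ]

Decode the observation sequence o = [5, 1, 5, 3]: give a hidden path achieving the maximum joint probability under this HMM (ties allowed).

path = [2, 2, 2, 2]

t=0: δ = [3.000e-02, 3.000e-02, 6.000e-02, 2.000e-02]  (obs o_0=5)
t=1: δ = [1.200e-03, 1.600e-03, 3.000e-03, 2.400e-03]  ψ = [1, 3, 2, 0]  (obs o_1=1)
t=2: δ = [7.200e-05, 9.600e-05, 4.500e-04, 6.000e-05]  ψ = [3, 3, 2, 2]  (obs o_2=5)
t=3: δ = [1.800e-05, 9.000e-06, 2.250e-05, 1.800e-05]  ψ = [2, 2, 2, 2]  (obs o_3=3)
backtrack: best end state = 2; path = [2, 2, 2, 2]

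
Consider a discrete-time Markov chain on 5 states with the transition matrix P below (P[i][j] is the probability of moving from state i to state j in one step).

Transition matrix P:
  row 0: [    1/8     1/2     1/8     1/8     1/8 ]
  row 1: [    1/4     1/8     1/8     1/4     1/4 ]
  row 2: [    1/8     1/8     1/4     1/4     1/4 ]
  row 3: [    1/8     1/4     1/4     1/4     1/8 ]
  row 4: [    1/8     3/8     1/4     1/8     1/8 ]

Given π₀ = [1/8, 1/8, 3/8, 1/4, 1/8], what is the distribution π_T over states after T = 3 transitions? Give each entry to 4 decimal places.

t=0: π = [0.1250, 0.1250, 0.3750, 0.2500, 0.1250]
t=1: π = [0.1406, 0.2344, 0.2188, 0.2188, 0.1875]
t=2: π = [0.1543, 0.2520, 0.2031, 0.2090, 0.1816]
t=3: π = [0.1565, 0.2544, 0.1992, 0.2080, 0.1819]

π = [0.1565, 0.2544, 0.1992, 0.2080, 0.1819]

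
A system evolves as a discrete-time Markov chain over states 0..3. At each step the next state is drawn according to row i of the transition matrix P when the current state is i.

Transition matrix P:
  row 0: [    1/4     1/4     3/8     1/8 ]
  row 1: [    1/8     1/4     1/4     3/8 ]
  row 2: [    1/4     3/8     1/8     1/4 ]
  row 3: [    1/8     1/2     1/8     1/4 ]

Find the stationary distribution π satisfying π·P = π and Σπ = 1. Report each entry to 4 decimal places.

Balance equations π_j = Σ_i π_i·P[i][j]:
  π_0 = 1/4·π_0 + 1/8·π_1 + 1/4·π_2 + 1/8·π_3
  π_1 = 1/4·π_0 + 1/4·π_1 + 3/8·π_2 + 1/2·π_3
  π_2 = 3/8·π_0 + 1/4·π_1 + 1/8·π_2 + 1/8·π_3
  normalize: π_0 + π_1 + π_2 + π_3 = 1
Solving the linear system gives exactly π = [95/549, 21/61, 116/549, 149/549].

π = [0.1730, 0.3443, 0.2113, 0.2714]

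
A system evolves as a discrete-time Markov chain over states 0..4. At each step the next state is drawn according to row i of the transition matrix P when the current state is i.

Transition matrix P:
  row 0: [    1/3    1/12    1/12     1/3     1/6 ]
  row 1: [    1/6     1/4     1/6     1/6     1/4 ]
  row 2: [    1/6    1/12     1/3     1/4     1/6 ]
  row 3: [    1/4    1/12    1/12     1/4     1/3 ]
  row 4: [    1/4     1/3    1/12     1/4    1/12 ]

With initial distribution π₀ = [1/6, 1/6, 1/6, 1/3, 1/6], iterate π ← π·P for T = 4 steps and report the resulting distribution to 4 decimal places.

t=0: π = [0.1667, 0.1667, 0.1667, 0.3333, 0.1667]
t=1: π = [0.2361, 0.1528, 0.1389, 0.2500, 0.2222]
t=2: π = [0.2454, 0.1644, 0.1308, 0.2569, 0.2025]
t=3: π = [0.2459, 0.1614, 0.1297, 0.2568, 0.2063]
t=4: π = [0.2462, 0.1618, 0.1292, 0.2570, 0.2057]

π = [0.2462, 0.1618, 0.1292, 0.2570, 0.2057]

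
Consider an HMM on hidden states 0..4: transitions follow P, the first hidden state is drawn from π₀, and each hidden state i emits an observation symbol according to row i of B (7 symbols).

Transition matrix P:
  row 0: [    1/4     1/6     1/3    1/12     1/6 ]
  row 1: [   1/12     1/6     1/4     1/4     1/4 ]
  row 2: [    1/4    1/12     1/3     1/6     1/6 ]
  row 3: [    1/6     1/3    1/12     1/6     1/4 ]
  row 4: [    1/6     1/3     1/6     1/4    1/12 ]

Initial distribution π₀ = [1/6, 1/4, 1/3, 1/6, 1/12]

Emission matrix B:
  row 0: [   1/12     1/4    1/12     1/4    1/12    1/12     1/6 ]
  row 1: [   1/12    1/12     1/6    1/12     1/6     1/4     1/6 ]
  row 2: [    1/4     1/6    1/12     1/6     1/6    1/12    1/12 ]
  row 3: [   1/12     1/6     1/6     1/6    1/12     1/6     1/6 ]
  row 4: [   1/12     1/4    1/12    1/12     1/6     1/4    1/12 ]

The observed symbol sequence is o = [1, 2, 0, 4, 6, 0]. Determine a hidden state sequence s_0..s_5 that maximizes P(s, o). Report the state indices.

t=0: δ = [4.167e-02, 2.083e-02, 5.556e-02, 2.778e-02, 2.083e-02]  (obs o_0=1)
t=1: δ = [1.157e-03, 1.543e-03, 1.543e-03, 1.543e-03, 7.716e-04]  ψ = [2, 3, 2, 2, 2]  (obs o_1=2)
t=2: δ = [3.215e-05, 4.287e-05, 1.286e-04, 3.215e-05, 3.215e-05]  ψ = [2, 3, 2, 1, 1]  (obs o_2=0)
t=3: δ = [2.679e-06, 1.786e-06, 7.144e-06, 1.786e-06, 3.572e-06]  ψ = [2, 2, 2, 2, 2]  (obs o_3=4)
t=4: δ = [2.977e-07, 1.985e-07, 1.985e-07, 1.985e-07, 9.923e-08]  ψ = [2, 4, 2, 2, 2]  (obs o_4=6)
t=5: δ = [6.202e-09, 5.513e-09, 2.481e-08, 4.135e-09, 4.135e-09]  ψ = [0, 3, 0, 1, 0]  (obs o_5=0)
backtrack: best end state = 2; path = [2, 2, 2, 2, 0, 2]

path = [2, 2, 2, 2, 0, 2]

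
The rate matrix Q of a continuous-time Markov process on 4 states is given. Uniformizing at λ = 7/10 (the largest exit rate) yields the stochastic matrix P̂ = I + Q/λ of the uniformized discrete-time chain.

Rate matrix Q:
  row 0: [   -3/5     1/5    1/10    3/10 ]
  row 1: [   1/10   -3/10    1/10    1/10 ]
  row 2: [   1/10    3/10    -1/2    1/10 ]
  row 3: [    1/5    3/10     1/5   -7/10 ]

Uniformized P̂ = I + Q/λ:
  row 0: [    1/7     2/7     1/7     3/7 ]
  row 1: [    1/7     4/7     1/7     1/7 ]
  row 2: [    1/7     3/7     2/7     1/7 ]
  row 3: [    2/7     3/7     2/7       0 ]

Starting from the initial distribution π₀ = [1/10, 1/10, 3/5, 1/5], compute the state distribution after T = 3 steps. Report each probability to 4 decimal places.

t=0: π = [0.1000, 0.1000, 0.6000, 0.2000]
t=1: π = [0.1714, 0.4286, 0.2571, 0.1429]
t=2: π = [0.1633, 0.4653, 0.2000, 0.1714]
t=3: π = [0.1673, 0.4717, 0.1959, 0.1650]

π = [0.1673, 0.4717, 0.1959, 0.1650]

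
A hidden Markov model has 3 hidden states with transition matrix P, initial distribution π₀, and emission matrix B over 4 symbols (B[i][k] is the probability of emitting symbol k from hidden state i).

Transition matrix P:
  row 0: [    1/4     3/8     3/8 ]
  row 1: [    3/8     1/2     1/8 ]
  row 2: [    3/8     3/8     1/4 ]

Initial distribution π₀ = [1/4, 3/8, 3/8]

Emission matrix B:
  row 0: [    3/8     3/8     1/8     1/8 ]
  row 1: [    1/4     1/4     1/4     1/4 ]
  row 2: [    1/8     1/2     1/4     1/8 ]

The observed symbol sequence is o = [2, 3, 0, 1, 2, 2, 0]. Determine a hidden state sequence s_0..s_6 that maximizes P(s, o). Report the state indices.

t=0: δ = [3.125e-02, 9.375e-02, 9.375e-02]  (obs o_0=2)
t=1: δ = [4.395e-03, 1.172e-02, 2.930e-03]  ψ = [1, 1, 2]  (obs o_1=3)
t=2: δ = [1.648e-03, 1.465e-03, 2.060e-04]  ψ = [1, 1, 0]  (obs o_2=0)
t=3: δ = [2.060e-04, 1.831e-04, 3.090e-04]  ψ = [1, 1, 0]  (obs o_3=1)
t=4: δ = [1.448e-05, 2.897e-05, 1.931e-05]  ψ = [2, 2, 0]  (obs o_4=2)
t=5: δ = [1.358e-06, 3.621e-06, 1.358e-06]  ψ = [1, 1, 0]  (obs o_5=2)
t=6: δ = [5.092e-07, 4.526e-07, 6.365e-08]  ψ = [1, 1, 0]  (obs o_6=0)
backtrack: best end state = 0; path = [1, 1, 0, 2, 1, 1, 0]

path = [1, 1, 0, 2, 1, 1, 0]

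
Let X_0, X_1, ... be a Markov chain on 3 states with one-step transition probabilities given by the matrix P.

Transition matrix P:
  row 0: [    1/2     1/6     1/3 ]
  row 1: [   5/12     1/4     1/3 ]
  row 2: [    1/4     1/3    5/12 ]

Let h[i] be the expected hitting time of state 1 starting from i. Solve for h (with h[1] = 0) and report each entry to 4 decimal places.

First-step conditioning: h[1] = 0; for i ≠ 1, h[i] = 1 + Σ_k P[i][k]·h[k].
  h[0] = 1 + 1/2·h[0] + 1/3·h[2]
  h[2] = 1 + 1/4·h[0] + 5/12·h[2]
Solving the 2×2 linear system over states ≠ 1 gives exactly h = [22/5, 0, 18/5] (h[1] = 0 is the target).

h = [4.4000, 0.0000, 3.6000]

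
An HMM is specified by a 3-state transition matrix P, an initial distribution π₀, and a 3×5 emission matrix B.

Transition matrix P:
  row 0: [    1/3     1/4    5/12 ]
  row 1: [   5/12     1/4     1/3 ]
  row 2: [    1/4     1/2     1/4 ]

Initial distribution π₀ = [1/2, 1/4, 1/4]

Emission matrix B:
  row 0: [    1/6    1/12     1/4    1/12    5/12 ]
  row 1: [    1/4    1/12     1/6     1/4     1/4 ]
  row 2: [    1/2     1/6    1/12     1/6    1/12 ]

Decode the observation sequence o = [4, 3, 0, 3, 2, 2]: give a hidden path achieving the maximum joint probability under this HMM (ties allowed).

t=0: δ = [2.083e-01, 6.250e-02, 2.083e-02]  (obs o_0=4)
t=1: δ = [5.787e-03, 1.302e-02, 1.447e-02]  ψ = [0, 0, 0]  (obs o_1=3)
t=2: δ = [9.042e-04, 1.808e-03, 2.170e-03]  ψ = [1, 2, 1]  (obs o_2=0)
t=3: δ = [6.279e-05, 2.713e-04, 1.005e-04]  ψ = [1, 2, 1]  (obs o_3=3)
t=4: δ = [2.826e-05, 1.130e-05, 7.535e-06]  ψ = [1, 1, 1]  (obs o_4=2)
t=5: δ = [2.355e-06, 1.177e-06, 9.811e-07]  ψ = [0, 0, 0]  (obs o_5=2)
backtrack: best end state = 0; path = [0, 1, 2, 1, 0, 0]

path = [0, 1, 2, 1, 0, 0]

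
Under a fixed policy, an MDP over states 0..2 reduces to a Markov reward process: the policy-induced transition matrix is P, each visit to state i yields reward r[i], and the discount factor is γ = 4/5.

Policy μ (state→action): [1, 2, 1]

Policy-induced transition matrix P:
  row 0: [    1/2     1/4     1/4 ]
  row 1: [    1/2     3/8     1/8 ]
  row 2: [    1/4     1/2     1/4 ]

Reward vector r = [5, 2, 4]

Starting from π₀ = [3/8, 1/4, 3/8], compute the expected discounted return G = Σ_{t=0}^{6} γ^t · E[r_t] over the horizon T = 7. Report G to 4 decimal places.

G = 14.8767

t=0: π = [0.3750, 0.2500, 0.3750], E[r] = 3.8750, γ^t·E[r] = 3.875000, running G = 3.875000
t=1: π = [0.4063, 0.3750, 0.2188], E[r] = 3.6563, γ^t·E[r] = 2.925000, running G = 6.800000
t=2: π = [0.4453, 0.3516, 0.2031], E[r] = 3.7422, γ^t·E[r] = 2.395000, running G = 9.195000
t=3: π = [0.4492, 0.3447, 0.2061], E[r] = 3.7598, γ^t·E[r] = 1.925000, running G = 11.120000
t=4: π = [0.4485, 0.3446, 0.2069], E[r] = 3.7593, γ^t·E[r] = 1.539800, running G = 12.659800
t=5: π = [0.4483, 0.3448, 0.2069], E[r] = 3.7587, γ^t·E[r] = 1.231640, running G = 13.891440
t=6: π = [0.4483, 0.3448, 0.2069], E[r] = 3.7586, γ^t·E[r] = 0.985296, running G = 14.876736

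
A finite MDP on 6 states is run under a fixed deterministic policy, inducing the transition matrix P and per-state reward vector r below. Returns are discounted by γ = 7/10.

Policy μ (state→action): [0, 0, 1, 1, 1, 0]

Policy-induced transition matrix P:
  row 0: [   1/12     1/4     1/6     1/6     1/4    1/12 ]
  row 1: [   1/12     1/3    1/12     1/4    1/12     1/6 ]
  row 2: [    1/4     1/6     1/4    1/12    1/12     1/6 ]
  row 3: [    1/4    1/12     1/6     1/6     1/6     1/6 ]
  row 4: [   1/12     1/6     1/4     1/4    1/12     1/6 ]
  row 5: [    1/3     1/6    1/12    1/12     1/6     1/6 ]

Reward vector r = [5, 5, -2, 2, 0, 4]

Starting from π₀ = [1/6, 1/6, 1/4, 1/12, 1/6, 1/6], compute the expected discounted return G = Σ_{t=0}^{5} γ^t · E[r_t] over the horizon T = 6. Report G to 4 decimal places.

t=0: π = [0.1667, 0.1667, 0.2500, 0.0833, 0.1667, 0.1667], E[r] = 2.0000, γ^t·E[r] = 2.000000, running G = 2.000000
t=1: π = [0.1806, 0.2014, 0.1736, 0.1597, 0.1319, 0.1528], E[r] = 2.4931, γ^t·E[r] = 1.745139, running G = 3.745139
t=2: π = [0.1771, 0.2020, 0.1626, 0.1672, 0.1395, 0.1516], E[r] = 2.5110, γ^t·E[r] = 1.230388, running G = 4.975527
t=3: π = [0.1762, 0.2011, 0.1624, 0.1689, 0.1394, 0.1519], E[r] = 2.5076, γ^t·E[r] = 0.860097, running G = 5.835624
t=4: π = [0.1765, 0.2008, 0.1624, 0.1689, 0.1394, 0.1520], E[r] = 2.5075, γ^t·E[r] = 0.602048, running G = 6.437671
t=5: π = [0.1765, 0.2008, 0.1624, 0.1688, 0.1395, 0.1520], E[r] = 2.5072, γ^t·E[r] = 0.421381, running G = 6.859052

G = 6.8591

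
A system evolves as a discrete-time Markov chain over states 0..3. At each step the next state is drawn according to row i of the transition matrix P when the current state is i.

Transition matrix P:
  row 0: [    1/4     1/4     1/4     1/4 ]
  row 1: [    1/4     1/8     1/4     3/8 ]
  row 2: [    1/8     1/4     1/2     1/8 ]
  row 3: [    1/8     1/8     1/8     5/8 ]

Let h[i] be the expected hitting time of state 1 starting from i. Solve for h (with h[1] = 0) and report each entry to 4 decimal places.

h = [4.8333, 0.0000, 4.6667, 5.8333]

First-step conditioning: h[1] = 0; for i ≠ 1, h[i] = 1 + Σ_k P[i][k]·h[k].
  h[0] = 1 + 1/4·h[0] + 1/4·h[2] + 1/4·h[3]
  h[2] = 1 + 1/8·h[0] + 1/2·h[2] + 1/8·h[3]
  h[3] = 1 + 1/8·h[0] + 1/8·h[2] + 5/8·h[3]
Solving the 3×3 linear system over states ≠ 1 gives exactly h = [29/6, 0, 14/3, 35/6] (h[1] = 0 is the target).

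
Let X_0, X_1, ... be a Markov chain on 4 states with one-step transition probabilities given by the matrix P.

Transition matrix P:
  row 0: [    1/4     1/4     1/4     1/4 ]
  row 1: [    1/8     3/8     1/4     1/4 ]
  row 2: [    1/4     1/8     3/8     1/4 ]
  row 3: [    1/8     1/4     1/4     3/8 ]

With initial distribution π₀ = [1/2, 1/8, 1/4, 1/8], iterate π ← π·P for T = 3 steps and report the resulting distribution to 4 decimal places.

π = [0.1841, 0.2449, 0.2856, 0.2854]

t=0: π = [0.5000, 0.1250, 0.2500, 0.1250]
t=1: π = [0.2188, 0.2344, 0.2813, 0.2656]
t=2: π = [0.1875, 0.2441, 0.2852, 0.2832]
t=3: π = [0.1841, 0.2449, 0.2856, 0.2854]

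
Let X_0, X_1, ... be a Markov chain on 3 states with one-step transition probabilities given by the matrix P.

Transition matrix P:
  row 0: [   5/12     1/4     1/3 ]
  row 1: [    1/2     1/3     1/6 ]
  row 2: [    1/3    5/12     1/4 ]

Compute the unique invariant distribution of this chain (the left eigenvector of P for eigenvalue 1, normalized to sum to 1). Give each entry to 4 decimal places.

π = [0.4218, 0.3197, 0.2585]

Balance equations π_j = Σ_i π_i·P[i][j]:
  π_0 = 5/12·π_0 + 1/2·π_1 + 1/3·π_2
  π_1 = 1/4·π_0 + 1/3·π_1 + 5/12·π_2
  normalize: π_0 + π_1 + π_2 = 1
Solving the linear system gives exactly π = [62/147, 47/147, 38/147].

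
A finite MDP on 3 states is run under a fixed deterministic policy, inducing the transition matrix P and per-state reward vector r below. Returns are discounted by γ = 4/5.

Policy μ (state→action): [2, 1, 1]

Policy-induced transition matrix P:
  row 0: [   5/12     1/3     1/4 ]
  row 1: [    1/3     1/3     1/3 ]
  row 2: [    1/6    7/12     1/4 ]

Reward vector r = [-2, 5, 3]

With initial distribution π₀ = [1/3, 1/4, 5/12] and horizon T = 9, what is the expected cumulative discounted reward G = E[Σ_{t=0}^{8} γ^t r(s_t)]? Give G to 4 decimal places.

G = 9.4484

t=0: π = [0.3333, 0.2500, 0.4167], E[r] = 1.8333, γ^t·E[r] = 1.833333, running G = 1.833333
t=1: π = [0.2917, 0.4375, 0.2708], E[r] = 2.4167, γ^t·E[r] = 1.933333, running G = 3.766667
t=2: π = [0.3125, 0.4010, 0.2865], E[r] = 2.2396, γ^t·E[r] = 1.433333, running G = 5.200000
t=3: π = [0.3116, 0.4049, 0.2834], E[r] = 2.2517, γ^t·E[r] = 1.152889, running G = 6.352889
t=4: π = [0.3121, 0.4042, 0.2837], E[r] = 2.2480, γ^t·E[r] = 0.920800, running G = 7.273689
t=5: π = [0.3120, 0.4043, 0.2837], E[r] = 2.2483, γ^t·E[r] = 0.736723, running G = 8.010412
t=6: π = [0.3121, 0.4043, 0.2837], E[r] = 2.2482, γ^t·E[r] = 0.589358, running G = 8.599770
t=7: π = [0.3121, 0.4043, 0.2837], E[r] = 2.2482, γ^t·E[r] = 0.471488, running G = 9.071258
t=8: π = [0.3121, 0.4043, 0.2837], E[r] = 2.2482, γ^t·E[r] = 0.377190, running G = 9.448448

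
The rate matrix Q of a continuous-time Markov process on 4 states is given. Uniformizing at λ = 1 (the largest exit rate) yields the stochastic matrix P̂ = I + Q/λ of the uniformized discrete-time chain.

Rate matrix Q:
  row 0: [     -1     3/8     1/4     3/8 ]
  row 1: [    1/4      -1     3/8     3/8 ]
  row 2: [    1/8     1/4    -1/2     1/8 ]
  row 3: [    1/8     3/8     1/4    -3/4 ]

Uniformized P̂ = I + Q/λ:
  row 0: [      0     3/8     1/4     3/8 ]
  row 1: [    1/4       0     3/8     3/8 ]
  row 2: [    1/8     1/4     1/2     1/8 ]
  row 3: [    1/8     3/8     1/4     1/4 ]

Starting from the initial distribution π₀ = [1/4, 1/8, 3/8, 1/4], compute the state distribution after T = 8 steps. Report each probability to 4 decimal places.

π = [0.1377, 0.2388, 0.3731, 0.2504]

t=0: π = [0.2500, 0.1250, 0.3750, 0.2500]
t=1: π = [0.1094, 0.2813, 0.3594, 0.2500]
t=2: π = [0.1465, 0.2246, 0.3750, 0.2539]
t=3: π = [0.1348, 0.2439, 0.3718, 0.2495]
t=4: π = [0.1386, 0.2371, 0.3734, 0.2509]
t=5: π = [0.1373, 0.2394, 0.3730, 0.2503]
t=6: π = [0.1378, 0.2386, 0.3732, 0.2505]
t=7: π = [0.1376, 0.2389, 0.3731, 0.2504]
t=8: π = [0.1377, 0.2388, 0.3731, 0.2504]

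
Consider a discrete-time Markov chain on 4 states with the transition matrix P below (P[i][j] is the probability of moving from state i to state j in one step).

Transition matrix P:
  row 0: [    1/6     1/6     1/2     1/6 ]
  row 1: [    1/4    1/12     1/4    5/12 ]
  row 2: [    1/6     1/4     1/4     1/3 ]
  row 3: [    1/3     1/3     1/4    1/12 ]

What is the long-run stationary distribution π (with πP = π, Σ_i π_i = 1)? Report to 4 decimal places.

Balance equations π_j = Σ_i π_i·P[i][j]:
  π_0 = 1/6·π_0 + 1/4·π_1 + 1/6·π_2 + 1/3·π_3
  π_1 = 1/6·π_0 + 1/12·π_1 + 1/4·π_2 + 1/3·π_3
  π_2 = 1/2·π_0 + 1/4·π_1 + 1/4·π_2 + 1/4·π_3
  normalize: π_0 + π_1 + π_2 + π_3 = 1
Solving the linear system gives exactly π = [65/287, 62/287, 88/287, 72/287].

π = [0.2265, 0.2160, 0.3066, 0.2509]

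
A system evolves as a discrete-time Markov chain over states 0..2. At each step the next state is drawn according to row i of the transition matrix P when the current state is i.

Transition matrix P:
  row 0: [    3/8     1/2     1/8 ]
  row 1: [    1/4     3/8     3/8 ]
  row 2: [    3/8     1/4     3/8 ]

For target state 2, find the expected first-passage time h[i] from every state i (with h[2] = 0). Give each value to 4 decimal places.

First-step conditioning: h[2] = 0; for i ≠ 2, h[i] = 1 + Σ_k P[i][k]·h[k].
  h[0] = 1 + 3/8·h[0] + 1/2·h[1]
  h[1] = 1 + 1/4·h[0] + 3/8·h[1]
Solving the 2×2 linear system over states ≠ 2 gives exactly h = [72/17, 56/17, 0] (h[2] = 0 is the target).

h = [4.2353, 3.2941, 0.0000]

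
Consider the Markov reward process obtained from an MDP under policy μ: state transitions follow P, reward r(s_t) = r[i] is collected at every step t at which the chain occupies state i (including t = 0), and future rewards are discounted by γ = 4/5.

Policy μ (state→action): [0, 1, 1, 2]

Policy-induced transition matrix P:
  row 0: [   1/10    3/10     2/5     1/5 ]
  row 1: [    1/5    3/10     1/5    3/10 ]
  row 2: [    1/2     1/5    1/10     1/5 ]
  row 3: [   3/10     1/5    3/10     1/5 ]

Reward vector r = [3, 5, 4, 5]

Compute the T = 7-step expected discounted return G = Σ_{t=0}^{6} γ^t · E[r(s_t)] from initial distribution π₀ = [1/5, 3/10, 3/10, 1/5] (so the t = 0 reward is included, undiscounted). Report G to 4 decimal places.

G = 16.7070

t=0: π = [0.2000, 0.3000, 0.3000, 0.2000], E[r] = 4.3000, γ^t·E[r] = 4.300000, running G = 4.300000
t=1: π = [0.2900, 0.2500, 0.2300, 0.2300], E[r] = 4.1900, γ^t·E[r] = 3.352000, running G = 7.652000
t=2: π = [0.2630, 0.2540, 0.2580, 0.2250], E[r] = 4.2160, γ^t·E[r] = 2.698240, running G = 10.350240
t=3: π = [0.2736, 0.2517, 0.2493, 0.2254], E[r] = 4.2035, γ^t·E[r] = 2.152192, running G = 12.502432
t=4: π = [0.2700, 0.2525, 0.2523, 0.2252], E[r] = 4.2077, γ^t·E[r] = 1.723486, running G = 14.225918
t=5: π = [0.2712, 0.2523, 0.2513, 0.2253], E[r] = 4.2063, γ^t·E[r] = 1.378315, running G = 15.604233
t=6: π = [0.2708, 0.2523, 0.2516, 0.2252], E[r] = 4.2068, γ^t·E[r] = 1.102783, running G = 16.707017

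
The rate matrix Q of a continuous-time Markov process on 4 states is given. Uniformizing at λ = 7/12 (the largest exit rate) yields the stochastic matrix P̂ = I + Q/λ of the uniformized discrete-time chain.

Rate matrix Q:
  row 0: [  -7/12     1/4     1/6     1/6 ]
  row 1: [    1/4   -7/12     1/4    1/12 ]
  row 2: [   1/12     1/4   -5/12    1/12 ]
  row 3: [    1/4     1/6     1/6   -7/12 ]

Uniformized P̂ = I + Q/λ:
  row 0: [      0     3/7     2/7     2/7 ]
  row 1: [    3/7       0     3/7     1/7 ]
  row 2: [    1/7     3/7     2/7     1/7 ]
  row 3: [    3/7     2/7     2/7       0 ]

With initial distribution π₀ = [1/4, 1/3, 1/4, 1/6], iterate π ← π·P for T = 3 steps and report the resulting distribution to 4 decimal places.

π = [0.2393, 0.2801, 0.3277, 0.1528]

t=0: π = [0.2500, 0.3333, 0.2500, 0.1667]
t=1: π = [0.2500, 0.2619, 0.3333, 0.1548]
t=2: π = [0.2262, 0.2942, 0.3231, 0.1565]
t=3: π = [0.2393, 0.2801, 0.3277, 0.1528]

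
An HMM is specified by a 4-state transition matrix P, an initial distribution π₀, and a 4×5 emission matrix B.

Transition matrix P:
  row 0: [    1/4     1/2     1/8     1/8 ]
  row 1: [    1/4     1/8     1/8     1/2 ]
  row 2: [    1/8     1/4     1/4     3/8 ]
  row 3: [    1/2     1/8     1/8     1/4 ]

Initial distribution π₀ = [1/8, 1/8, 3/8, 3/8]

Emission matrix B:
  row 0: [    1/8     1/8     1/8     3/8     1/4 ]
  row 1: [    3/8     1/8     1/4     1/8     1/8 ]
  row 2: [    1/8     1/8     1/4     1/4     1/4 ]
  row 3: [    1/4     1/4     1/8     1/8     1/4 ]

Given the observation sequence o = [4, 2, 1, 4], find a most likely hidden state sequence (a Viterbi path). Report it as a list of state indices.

t=0: δ = [3.125e-02, 1.562e-02, 9.375e-02, 9.375e-02]  (obs o_0=4)
t=1: δ = [5.859e-03, 5.859e-03, 5.859e-03, 4.395e-03]  ψ = [3, 2, 2, 2]  (obs o_1=2)
t=2: δ = [2.747e-04, 3.662e-04, 1.831e-04, 7.324e-04]  ψ = [3, 0, 2, 1]  (obs o_2=1)
t=3: δ = [9.155e-05, 1.717e-05, 2.289e-05, 4.578e-05]  ψ = [3, 0, 3, 1]  (obs o_3=4)
backtrack: best end state = 0; path = [2, 1, 3, 0]

path = [2, 1, 3, 0]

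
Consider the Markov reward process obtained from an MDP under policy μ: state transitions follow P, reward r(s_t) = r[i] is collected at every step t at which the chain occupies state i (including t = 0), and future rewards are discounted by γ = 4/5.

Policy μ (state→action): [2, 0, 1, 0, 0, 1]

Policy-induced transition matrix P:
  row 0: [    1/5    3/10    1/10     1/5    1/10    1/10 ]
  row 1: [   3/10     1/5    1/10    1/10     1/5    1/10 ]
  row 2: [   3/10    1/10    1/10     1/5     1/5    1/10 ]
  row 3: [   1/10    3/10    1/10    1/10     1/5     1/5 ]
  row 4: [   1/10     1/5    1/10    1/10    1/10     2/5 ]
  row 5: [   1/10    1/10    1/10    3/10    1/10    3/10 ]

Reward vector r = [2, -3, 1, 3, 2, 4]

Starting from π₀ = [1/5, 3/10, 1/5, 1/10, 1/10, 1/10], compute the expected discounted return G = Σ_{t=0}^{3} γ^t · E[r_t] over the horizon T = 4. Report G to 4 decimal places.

t=0: π = [0.2000, 0.3000, 0.2000, 0.1000, 0.1000, 0.1000], E[r] = 0.6000, γ^t·E[r] = 0.600000, running G = 0.600000
t=1: π = [0.2200, 0.2000, 0.1000, 0.1600, 0.1600, 0.1600], E[r] = 1.3800, γ^t·E[r] = 1.104000, running G = 1.704000
t=2: π = [0.1820, 0.2120, 0.1000, 0.1640, 0.1460, 0.1960], E[r] = 1.3960, γ^t·E[r] = 0.893440, running G = 2.597440
t=3: π = [0.1806, 0.2050, 0.1000, 0.1674, 0.1476, 0.1994], E[r] = 1.4412, γ^t·E[r] = 0.737894, running G = 3.335334

G = 3.3353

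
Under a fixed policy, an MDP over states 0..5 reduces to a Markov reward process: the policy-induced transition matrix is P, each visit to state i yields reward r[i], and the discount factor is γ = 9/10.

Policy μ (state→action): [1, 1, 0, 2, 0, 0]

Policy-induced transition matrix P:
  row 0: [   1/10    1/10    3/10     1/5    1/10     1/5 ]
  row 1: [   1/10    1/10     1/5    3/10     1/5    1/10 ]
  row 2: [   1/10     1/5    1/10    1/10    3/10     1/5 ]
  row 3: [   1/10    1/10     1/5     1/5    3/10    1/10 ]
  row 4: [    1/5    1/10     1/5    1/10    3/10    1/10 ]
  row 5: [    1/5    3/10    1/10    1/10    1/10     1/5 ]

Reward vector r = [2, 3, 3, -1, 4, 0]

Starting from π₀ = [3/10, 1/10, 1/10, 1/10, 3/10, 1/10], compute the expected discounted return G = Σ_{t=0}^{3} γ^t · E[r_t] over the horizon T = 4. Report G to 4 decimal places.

G = 7.1849

t=0: π = [0.3000, 0.1000, 0.1000, 0.1000, 0.3000, 0.1000], E[r] = 2.3000, γ^t·E[r] = 2.300000, running G = 2.300000
t=1: π = [0.1400, 0.1300, 0.2100, 0.1600, 0.2100, 0.1500], E[r] = 1.9800, γ^t·E[r] = 1.782000, running G = 4.082000
t=2: π = [0.1360, 0.1510, 0.1780, 0.1560, 0.2290, 0.1500], E[r] = 2.0190, γ^t·E[r] = 1.635390, running G = 5.717390
t=3: π = [0.1379, 0.1478, 0.1808, 0.1594, 0.2277, 0.1464], E[r] = 2.0130, γ^t·E[r] = 1.467477, running G = 7.184867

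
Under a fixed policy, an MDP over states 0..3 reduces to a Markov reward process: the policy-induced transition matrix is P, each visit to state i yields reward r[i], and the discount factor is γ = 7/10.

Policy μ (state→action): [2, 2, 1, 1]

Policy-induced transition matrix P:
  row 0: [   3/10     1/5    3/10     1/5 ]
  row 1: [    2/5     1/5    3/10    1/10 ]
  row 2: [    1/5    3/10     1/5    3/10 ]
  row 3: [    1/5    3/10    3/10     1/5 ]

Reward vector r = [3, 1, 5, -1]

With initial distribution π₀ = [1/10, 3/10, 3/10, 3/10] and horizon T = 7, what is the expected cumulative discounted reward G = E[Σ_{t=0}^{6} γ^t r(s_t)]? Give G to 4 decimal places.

G = 6.4019

t=0: π = [0.1000, 0.3000, 0.3000, 0.3000], E[r] = 1.8000, γ^t·E[r] = 1.800000, running G = 1.800000
t=1: π = [0.2700, 0.2600, 0.2700, 0.2000], E[r] = 2.2200, γ^t·E[r] = 1.554000, running G = 3.354000
t=2: π = [0.2790, 0.2470, 0.2730, 0.2010], E[r] = 2.2480, γ^t·E[r] = 1.101520, running G = 4.455520
t=3: π = [0.2773, 0.2474, 0.2727, 0.2026], E[r] = 2.2402, γ^t·E[r] = 0.768389, running G = 5.223909
t=4: π = [0.2772, 0.2475, 0.2727, 0.2025], E[r] = 2.2403, γ^t·E[r] = 0.537891, running G = 5.761800
t=5: π = [0.2772, 0.2475, 0.2727, 0.2025], E[r] = 2.2403, γ^t·E[r] = 0.376531, running G = 6.138331
t=6: π = [0.2772, 0.2475, 0.2727, 0.2025], E[r] = 2.2403, γ^t·E[r] = 0.263572, running G = 6.401903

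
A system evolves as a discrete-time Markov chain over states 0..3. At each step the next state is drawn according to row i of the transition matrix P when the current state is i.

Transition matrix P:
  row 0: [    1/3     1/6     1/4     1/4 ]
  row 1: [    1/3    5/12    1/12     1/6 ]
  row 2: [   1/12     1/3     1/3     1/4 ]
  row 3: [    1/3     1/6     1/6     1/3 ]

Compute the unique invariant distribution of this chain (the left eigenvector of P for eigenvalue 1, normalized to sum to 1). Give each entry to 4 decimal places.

Balance equations π_j = Σ_i π_i·P[i][j]:
  π_0 = 1/3·π_0 + 1/3·π_1 + 1/12·π_2 + 1/3·π_3
  π_1 = 1/6·π_0 + 5/12·π_1 + 1/3·π_2 + 1/6·π_3
  π_2 = 1/4·π_0 + 1/12·π_1 + 1/3·π_2 + 1/6·π_3
  normalize: π_0 + π_1 + π_2 + π_3 = 1
Solving the linear system gives exactly π = [320/1131, 302/1131, 76/377, 281/1131].

π = [0.2829, 0.2670, 0.2016, 0.2485]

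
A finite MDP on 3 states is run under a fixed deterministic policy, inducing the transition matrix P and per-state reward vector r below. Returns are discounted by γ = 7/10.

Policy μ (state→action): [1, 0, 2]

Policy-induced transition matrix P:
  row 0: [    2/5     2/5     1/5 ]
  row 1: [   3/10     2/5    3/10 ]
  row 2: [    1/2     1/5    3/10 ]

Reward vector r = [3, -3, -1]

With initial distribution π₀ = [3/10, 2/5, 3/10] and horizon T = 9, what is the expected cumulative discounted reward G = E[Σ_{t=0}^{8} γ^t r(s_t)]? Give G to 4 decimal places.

t=0: π = [0.3000, 0.4000, 0.3000], E[r] = -0.6000, γ^t·E[r] = -0.600000, running G = -0.600000
t=1: π = [0.3900, 0.3400, 0.2700], E[r] = -0.1200, γ^t·E[r] = -0.084000, running G = -0.684000
t=2: π = [0.3930, 0.3460, 0.2610], E[r] = -0.1200, γ^t·E[r] = -0.058800, running G = -0.742800
t=3: π = [0.3915, 0.3478, 0.2607], E[r] = -0.1296, γ^t·E[r] = -0.044453, running G = -0.787253
t=4: π = [0.3913, 0.3479, 0.2609], E[r] = -0.1306, γ^t·E[r] = -0.031347, running G = -0.818600
t=5: π = [0.3913, 0.3478, 0.2609], E[r] = -0.1305, γ^t·E[r] = -0.021927, running G = -0.840527
t=6: π = [0.3913, 0.3478, 0.2609], E[r] = -0.1304, γ^t·E[r] = -0.015346, running G = -0.855873
t=7: π = [0.3913, 0.3478, 0.2609], E[r] = -0.1304, γ^t·E[r] = -0.010742, running G = -0.866615
t=8: π = [0.3913, 0.3478, 0.2609], E[r] = -0.1304, γ^t·E[r] = -0.007519, running G = -0.874134

G = -0.8741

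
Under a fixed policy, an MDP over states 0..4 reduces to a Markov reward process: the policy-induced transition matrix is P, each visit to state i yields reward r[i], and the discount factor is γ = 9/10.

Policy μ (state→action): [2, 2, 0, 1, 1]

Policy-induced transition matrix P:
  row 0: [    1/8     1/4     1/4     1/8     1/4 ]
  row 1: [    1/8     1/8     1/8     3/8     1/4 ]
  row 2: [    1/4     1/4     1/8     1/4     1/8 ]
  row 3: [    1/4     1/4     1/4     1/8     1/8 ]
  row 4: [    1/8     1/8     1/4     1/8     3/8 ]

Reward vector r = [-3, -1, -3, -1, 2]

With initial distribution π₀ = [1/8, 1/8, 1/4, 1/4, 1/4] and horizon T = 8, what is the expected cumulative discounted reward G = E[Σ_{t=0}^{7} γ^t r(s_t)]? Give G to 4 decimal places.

t=0: π = [0.1250, 0.1250, 0.2500, 0.2500, 0.2500], E[r] = -1.0000, γ^t·E[r] = -1.000000, running G = -1.000000
t=1: π = [0.1875, 0.2031, 0.2031, 0.1875, 0.2188], E[r] = -1.1250, γ^t·E[r] = -1.012500, running G = -2.012500
t=2: π = [0.1738, 0.1973, 0.1992, 0.2012, 0.2285], E[r] = -1.0605, γ^t·E[r] = -0.859043, running G = -2.871543
t=3: π = [0.1750, 0.1968, 0.2004, 0.1992, 0.2285], E[r] = -1.0654, γ^t·E[r] = -0.776698, running G = -3.648241
t=4: π = [0.1750, 0.1968, 0.2003, 0.1992, 0.2286], E[r] = -1.0648, γ^t·E[r] = -0.698608, running G = -4.346849
t=5: π = [0.1749, 0.1968, 0.2004, 0.1993, 0.2286], E[r] = -1.0647, γ^t·E[r] = -0.628709, running G = -4.975558
t=6: π = [0.1750, 0.1968, 0.2004, 0.1992, 0.2286], E[r] = -1.0647, γ^t·E[r] = -0.565839, running G = -5.541397
t=7: π = [0.1750, 0.1968, 0.2004, 0.1992, 0.2286], E[r] = -1.0647, γ^t·E[r] = -0.509254, running G = -6.050650

G = -6.0507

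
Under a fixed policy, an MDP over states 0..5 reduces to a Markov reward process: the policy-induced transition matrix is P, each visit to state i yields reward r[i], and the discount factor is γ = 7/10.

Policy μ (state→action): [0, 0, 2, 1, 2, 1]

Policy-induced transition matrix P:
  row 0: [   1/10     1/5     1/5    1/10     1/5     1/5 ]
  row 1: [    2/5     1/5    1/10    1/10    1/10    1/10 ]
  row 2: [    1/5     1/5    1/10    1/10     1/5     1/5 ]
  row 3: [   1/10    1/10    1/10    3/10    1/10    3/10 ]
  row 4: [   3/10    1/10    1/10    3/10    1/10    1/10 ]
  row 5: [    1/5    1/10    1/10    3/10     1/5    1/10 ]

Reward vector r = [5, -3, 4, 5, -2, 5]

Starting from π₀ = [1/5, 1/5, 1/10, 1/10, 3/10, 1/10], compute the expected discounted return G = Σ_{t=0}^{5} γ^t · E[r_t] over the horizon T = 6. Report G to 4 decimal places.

t=0: π = [0.2000, 0.2000, 0.1000, 0.1000, 0.3000, 0.1000], E[r] = 1.2000, γ^t·E[r] = 1.200000, running G = 1.200000
t=1: π = [0.2400, 0.1500, 0.1200, 0.2000, 0.1400, 0.1500], E[r] = 2.7000, γ^t·E[r] = 1.890000, running G = 3.090000
t=2: π = [0.2000, 0.1510, 0.1240, 0.1980, 0.1510, 0.1760], E[r] = 2.6110, γ^t·E[r] = 1.279390, running G = 4.369390
t=3: π = [0.2055, 0.1475, 0.1200, 0.2050, 0.1500, 0.1720], E[r] = 2.6500, γ^t·E[r] = 0.908950, running G = 5.278340
t=4: π = [0.2035, 0.1473, 0.1206, 0.2054, 0.1498, 0.1736], E[r] = 2.6528, γ^t·E[r] = 0.636937, running G = 5.915277
t=5: π = [0.2036, 0.1471, 0.1203, 0.2057, 0.1498, 0.1735], E[r] = 2.6543, γ^t·E[r] = 0.446113, running G = 6.361391

G = 6.3614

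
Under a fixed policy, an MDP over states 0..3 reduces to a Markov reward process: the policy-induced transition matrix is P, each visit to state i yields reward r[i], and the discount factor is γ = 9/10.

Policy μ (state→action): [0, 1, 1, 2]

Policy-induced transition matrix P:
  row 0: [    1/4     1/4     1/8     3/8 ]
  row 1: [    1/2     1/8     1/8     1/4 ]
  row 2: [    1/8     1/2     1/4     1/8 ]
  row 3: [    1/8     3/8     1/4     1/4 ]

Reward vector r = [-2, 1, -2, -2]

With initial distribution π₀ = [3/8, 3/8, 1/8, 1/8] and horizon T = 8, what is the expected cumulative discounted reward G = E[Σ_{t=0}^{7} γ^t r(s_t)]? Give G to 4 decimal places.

G = -6.2687

t=0: π = [0.3750, 0.3750, 0.1250, 0.1250], E[r] = -0.8750, γ^t·E[r] = -0.875000, running G = -0.875000
t=1: π = [0.3125, 0.2500, 0.1563, 0.2813], E[r] = -1.2500, γ^t·E[r] = -1.125000, running G = -2.000000
t=2: π = [0.2578, 0.2930, 0.1797, 0.2695], E[r] = -1.1211, γ^t·E[r] = -0.908086, running G = -2.908086
t=3: π = [0.2671, 0.2920, 0.1812, 0.2598], E[r] = -1.1240, γ^t·E[r] = -0.819413, running G = -3.727499
t=4: π = [0.2679, 0.2913, 0.1801, 0.2607], E[r] = -1.1262, γ^t·E[r] = -0.738913, running G = -4.466412
t=5: π = [0.2677, 0.2912, 0.1801, 0.2610], E[r] = -1.1264, γ^t·E[r] = -0.665103, running G = -5.131516
t=6: π = [0.2677, 0.2912, 0.1801, 0.2610], E[r] = -1.1263, γ^t·E[r] = -0.598541, running G = -5.730057
t=7: π = [0.2677, 0.2912, 0.1801, 0.2609], E[r] = -1.1263, γ^t·E[r] = -0.538687, running G = -6.268743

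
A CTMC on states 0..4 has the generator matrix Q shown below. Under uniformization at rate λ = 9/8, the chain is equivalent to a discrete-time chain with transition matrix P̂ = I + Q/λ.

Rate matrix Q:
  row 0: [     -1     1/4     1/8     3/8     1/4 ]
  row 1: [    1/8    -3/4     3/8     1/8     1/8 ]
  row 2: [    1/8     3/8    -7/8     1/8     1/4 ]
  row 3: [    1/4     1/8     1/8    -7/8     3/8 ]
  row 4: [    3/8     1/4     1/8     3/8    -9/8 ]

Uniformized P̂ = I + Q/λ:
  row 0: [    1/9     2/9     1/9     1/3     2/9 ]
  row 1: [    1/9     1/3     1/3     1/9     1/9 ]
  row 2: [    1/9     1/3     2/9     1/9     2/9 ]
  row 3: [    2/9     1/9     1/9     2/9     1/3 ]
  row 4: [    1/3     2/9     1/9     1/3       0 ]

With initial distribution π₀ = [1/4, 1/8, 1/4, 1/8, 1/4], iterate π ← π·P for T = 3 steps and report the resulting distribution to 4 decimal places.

t=0: π = [0.2500, 0.1250, 0.2500, 0.1250, 0.2500]
t=1: π = [0.1806, 0.2500, 0.1667, 0.2361, 0.1667]
t=2: π = [0.1744, 0.2423, 0.1852, 0.2145, 0.1836]
t=3: π = [0.1758, 0.2459, 0.1855, 0.2145, 0.1783]

π = [0.1758, 0.2459, 0.1855, 0.2145, 0.1783]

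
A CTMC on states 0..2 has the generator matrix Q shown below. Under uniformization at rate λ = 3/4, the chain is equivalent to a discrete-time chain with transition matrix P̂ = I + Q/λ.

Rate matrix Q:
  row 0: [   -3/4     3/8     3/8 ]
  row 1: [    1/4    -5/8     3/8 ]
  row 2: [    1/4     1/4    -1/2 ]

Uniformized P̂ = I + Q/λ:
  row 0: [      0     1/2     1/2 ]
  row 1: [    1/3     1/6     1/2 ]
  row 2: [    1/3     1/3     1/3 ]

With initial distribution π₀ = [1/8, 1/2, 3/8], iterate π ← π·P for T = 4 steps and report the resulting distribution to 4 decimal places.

π = [0.2485, 0.3230, 0.4285]

t=0: π = [0.1250, 0.5000, 0.3750]
t=1: π = [0.2917, 0.2708, 0.4375]
t=2: π = [0.2361, 0.3368, 0.4271]
t=3: π = [0.2546, 0.3166, 0.4288]
t=4: π = [0.2485, 0.3230, 0.4285]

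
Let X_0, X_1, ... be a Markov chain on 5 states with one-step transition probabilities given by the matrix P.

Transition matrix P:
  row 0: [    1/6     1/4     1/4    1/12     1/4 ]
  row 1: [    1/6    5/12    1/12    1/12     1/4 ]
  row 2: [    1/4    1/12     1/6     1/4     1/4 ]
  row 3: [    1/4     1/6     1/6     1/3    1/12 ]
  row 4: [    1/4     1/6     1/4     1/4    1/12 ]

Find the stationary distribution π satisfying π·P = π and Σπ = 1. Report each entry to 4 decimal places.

Balance equations π_j = Σ_i π_i·P[i][j]:
  π_0 = 1/6·π_0 + 1/6·π_1 + 1/4·π_2 + 1/4·π_3 + 1/4·π_4
  π_1 = 1/4·π_0 + 5/12·π_1 + 1/12·π_2 + 1/6·π_3 + 1/6·π_4
  π_2 = 1/4·π_0 + 1/12·π_1 + 1/6·π_2 + 1/6·π_3 + 1/4·π_4
  π_3 = 1/12·π_0 + 1/12·π_1 + 1/4·π_2 + 1/3·π_3 + 1/4·π_4
  normalize: π_0 + π_1 + π_2 + π_3 + π_4 = 1
Solving the linear system gives exactly π = [3545/16612, 3751/16612, 1505/8306, 801/4153, 1551/8306].

π = [0.2134, 0.2258, 0.1812, 0.1929, 0.1867]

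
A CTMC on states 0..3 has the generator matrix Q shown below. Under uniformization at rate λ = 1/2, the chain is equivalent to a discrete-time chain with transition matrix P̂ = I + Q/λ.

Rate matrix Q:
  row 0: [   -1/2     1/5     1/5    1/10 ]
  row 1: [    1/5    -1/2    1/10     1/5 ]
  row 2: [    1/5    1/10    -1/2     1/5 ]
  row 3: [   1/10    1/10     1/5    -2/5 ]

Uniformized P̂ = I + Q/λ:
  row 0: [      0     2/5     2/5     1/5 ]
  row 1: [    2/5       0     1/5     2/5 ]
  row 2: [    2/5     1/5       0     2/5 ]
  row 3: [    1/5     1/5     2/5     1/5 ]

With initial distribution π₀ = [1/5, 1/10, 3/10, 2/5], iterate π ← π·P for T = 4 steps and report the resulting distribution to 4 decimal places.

t=0: π = [0.2000, 0.1000, 0.3000, 0.4000]
t=1: π = [0.2400, 0.2200, 0.2600, 0.2800]
t=2: π = [0.2480, 0.2040, 0.2520, 0.2960]
t=3: π = [0.2416, 0.2088, 0.2584, 0.2912]
t=4: π = [0.2451, 0.2066, 0.2549, 0.2934]

π = [0.2451, 0.2066, 0.2549, 0.2934]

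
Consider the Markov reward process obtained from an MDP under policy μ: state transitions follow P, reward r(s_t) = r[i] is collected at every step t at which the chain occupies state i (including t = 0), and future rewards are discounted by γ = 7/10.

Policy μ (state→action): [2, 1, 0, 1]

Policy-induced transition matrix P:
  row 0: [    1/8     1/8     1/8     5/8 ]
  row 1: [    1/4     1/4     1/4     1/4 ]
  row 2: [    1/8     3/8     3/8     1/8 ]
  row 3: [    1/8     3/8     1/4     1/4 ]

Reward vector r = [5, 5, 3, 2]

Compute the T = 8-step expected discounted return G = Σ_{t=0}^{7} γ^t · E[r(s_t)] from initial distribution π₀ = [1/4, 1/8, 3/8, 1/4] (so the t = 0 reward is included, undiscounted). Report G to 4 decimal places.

t=0: π = [0.2500, 0.1250, 0.3750, 0.2500], E[r] = 3.5000, γ^t·E[r] = 3.500000, running G = 3.500000
t=1: π = [0.1406, 0.2969, 0.2656, 0.2969], E[r] = 3.5781, γ^t·E[r] = 2.504688, running G = 6.004688
t=2: π = [0.1621, 0.3027, 0.2656, 0.2695], E[r] = 3.6602, γ^t·E[r] = 1.793477, running G = 7.798164
t=3: π = [0.1628, 0.2966, 0.2629, 0.2776], E[r] = 3.6414, γ^t·E[r] = 1.248986, running G = 9.047150
t=4: π = [0.1621, 0.2972, 0.2625, 0.2782], E[r] = 3.6404, γ^t·E[r] = 0.874055, running G = 9.921205
t=5: π = [0.1622, 0.2973, 0.2626, 0.2780], E[r] = 3.6410, γ^t·E[r] = 0.611942, running G = 10.533147
t=6: π = [0.1622, 0.2973, 0.2626, 0.2780], E[r] = 3.6409, γ^t·E[r] = 0.428353, running G = 10.961500
t=7: π = [0.1622, 0.2973, 0.2625, 0.2780], E[r] = 3.6409, γ^t·E[r] = 0.299846, running G = 11.261345

G = 11.2613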